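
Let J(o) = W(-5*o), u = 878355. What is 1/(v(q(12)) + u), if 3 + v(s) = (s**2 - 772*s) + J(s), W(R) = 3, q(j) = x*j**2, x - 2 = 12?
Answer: 1/3386259 ≈ 2.9531e-7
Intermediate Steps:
x = 14 (x = 2 + 12 = 14)
q(j) = 14*j**2
J(o) = 3
v(s) = s**2 - 772*s (v(s) = -3 + ((s**2 - 772*s) + 3) = -3 + (3 + s**2 - 772*s) = s**2 - 772*s)
1/(v(q(12)) + u) = 1/((14*12**2)*(-772 + 14*12**2) + 878355) = 1/((14*144)*(-772 + 14*144) + 878355) = 1/(2016*(-772 + 2016) + 878355) = 1/(2016*1244 + 878355) = 1/(2507904 + 878355) = 1/3386259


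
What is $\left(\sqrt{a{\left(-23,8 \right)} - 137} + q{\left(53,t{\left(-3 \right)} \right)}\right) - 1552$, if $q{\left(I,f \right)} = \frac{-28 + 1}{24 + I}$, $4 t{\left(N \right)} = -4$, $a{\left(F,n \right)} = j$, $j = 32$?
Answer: $- \frac{119531}{77} + i \sqrt{105} \approx -1552.4 + 10.247 i$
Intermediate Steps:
$a{\left(F,n \right)} = 32$
$t{\left(N \right)} = -1$ ($t{\left(N \right)} = \frac{1}{4} \left(-4\right) = -1$)
$q{\left(I,f \right)} = - \frac{27}{24 + I}$
$\left(\sqrt{a{\left(-23,8 \right)} - 137} + q{\left(53,t{\left(-3 \right)} \right)}\right) - 1552 = \left(\sqrt{32 - 137} - \frac{27}{24 + 53}\right) - 1552 = \left(\sqrt{-105} - \frac{27}{77}\right) - 1552 = \left(i \sqrt{105} - \frac{27}{77}\right) - 1552 = \left(- \frac{27}{77} + i \sqrt{105}\right) - 1552 = - \frac{119531}{77} + i \sqrt{105}$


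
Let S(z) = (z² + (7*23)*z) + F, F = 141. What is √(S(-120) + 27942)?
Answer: √23163 ≈ 152.19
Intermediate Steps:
S(z) = 141 + z² + 161*z (S(z) = (z² + (7*23)*z) + 141 = (z² + 161*z) + 141 = 141 + z² + 161*z)
√(S(-120) + 27942) = √((141 + (-120)² + 161*(-120)) + 27942) = √((141 + 14400 - 19320) + 27942) = √(-4779 + 27942) = √23163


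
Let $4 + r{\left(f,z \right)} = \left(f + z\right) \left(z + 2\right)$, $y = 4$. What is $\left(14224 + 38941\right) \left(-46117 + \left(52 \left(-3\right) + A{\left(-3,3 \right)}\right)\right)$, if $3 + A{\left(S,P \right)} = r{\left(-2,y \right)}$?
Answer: $-2459838220$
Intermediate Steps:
$r{\left(f,z \right)} = -4 + \left(2 + z\right) \left(f + z\right)$ ($r{\left(f,z \right)} = -4 + \left(f + z\right) \left(z + 2\right) = -4 + \left(f + z\right) \left(2 + z\right) = -4 + \left(2 + z\right) \left(f + z\right)$)
$A{\left(S,P \right)} = 5$ ($A{\left(S,P \right)} = -3 + \left(-4 + 4^{2} + 2 \left(-2\right) + 2 \cdot 4 - 8\right) = -3 - -8 = -3 + 8 = 5$)
$\left(14224 + 38941\right) \left(-46117 + \left(52 \left(-3\right) + A{\left(-3,3 \right)}\right)\right) = \left(14224 + 38941\right) \left(-46117 + \left(52 \left(-3\right) + 5\right)\right) = 53165 \left(-46117 + \left(-156 + 5\right)\right) = 53165 \left(-46117 - 151\right) = 53165 \left(-46268\right) = -2459838220$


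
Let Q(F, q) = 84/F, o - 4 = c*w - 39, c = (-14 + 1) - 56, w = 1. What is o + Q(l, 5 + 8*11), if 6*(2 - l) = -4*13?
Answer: -769/8 ≈ -96.125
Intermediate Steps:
l = 32/3 (l = 2 - (-2)*13/3 = 2 - ⅙*(-52) = 2 + 26/3 = 32/3 ≈ 10.667)
c = -69 (c = -13 - 56 = -69)
o = -104 (o = 4 + (-69*1 - 39) = 4 + (-69 - 39) = 4 - 108 = -104)
o + Q(l, 5 + 8*11) = -104 + 84/(32/3) = -104 + 84*(3/32) = -104 + 63/8 = -769/8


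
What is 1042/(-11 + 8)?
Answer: -1042/3 ≈ -347.33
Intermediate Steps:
1042/(-11 + 8) = 1042/(-3) = -⅓*1042 = -1042/3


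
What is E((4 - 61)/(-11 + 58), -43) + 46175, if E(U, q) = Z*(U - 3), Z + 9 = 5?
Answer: 2171017/47 ≈ 46192.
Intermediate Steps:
Z = -4 (Z = -9 + 5 = -4)
E(U, q) = 12 - 4*U (E(U, q) = -4*(U - 3) = -4*(-3 + U) = 12 - 4*U)
E((4 - 61)/(-11 + 58), -43) + 46175 = (12 - 4*(4 - 61)/(-11 + 58)) + 46175 = (12 - (-228)/47) + 46175 = (12 - 4*(-57/47)) + 46175 = (12 + 228/47) + 46175 = 792/47 + 46175 = 2171017/47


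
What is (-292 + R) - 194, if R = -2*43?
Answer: -572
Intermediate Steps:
R = -86
(-292 + R) - 194 = (-292 - 86) - 194 = -378 - 194 = -572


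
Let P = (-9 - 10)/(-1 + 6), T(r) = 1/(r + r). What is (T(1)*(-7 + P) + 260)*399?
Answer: 507927/5 ≈ 1.0159e+5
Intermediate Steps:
T(r) = 1/(2*r)
P = -19/5 ≈ -3.8000
(T(1)*(-7 + P) + 260)*399 = (((½)/1)*(-7 - 19/5) + 260)*399 = (((½)*1)*(-54/5) + 260)*399 = ((½)*(-54/5) + 260)*399 = (-27/5 + 260)*399 = (1273/5)*399 = 507927/5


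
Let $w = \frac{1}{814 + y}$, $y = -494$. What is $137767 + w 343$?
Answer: $\frac{44085783}{320} \approx 1.3777 \cdot 10^{5}$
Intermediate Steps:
$w = \frac{1}{320}$ ($w = \frac{1}{814 - 494} = \frac{1}{320} \approx 0.003125$)
$137767 + w 343 = 137767 + \frac{1}{320} \cdot 343 = 137767 + \frac{343}{320} = \frac{44085783}{320}$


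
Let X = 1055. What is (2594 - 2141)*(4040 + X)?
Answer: 2308035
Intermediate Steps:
(2594 - 2141)*(4040 + X) = (2594 - 2141)*(4040 + 1055) = 453*5095 = 2308035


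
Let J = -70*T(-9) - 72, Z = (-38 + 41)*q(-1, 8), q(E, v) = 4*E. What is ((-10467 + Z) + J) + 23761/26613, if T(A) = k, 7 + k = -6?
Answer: -256552172/26613 ≈ -9640.1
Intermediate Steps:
k = -13 (k = -7 - 6 = -13)
T(A) = -13
Z = -12 (Z = (-38 + 41)*(4*(-1)) = 3*(-4) = -12)
J = 838 (J = -70*(-13) - 72 = 910 - 72 = 838)
((-10467 + Z) + J) + 23761/26613 = ((-10467 - 12) + 838) + 23761/26613 = (-10479 + 838) + 23761*(1/26613) = -9641 + 23761/26613 = -256552172/26613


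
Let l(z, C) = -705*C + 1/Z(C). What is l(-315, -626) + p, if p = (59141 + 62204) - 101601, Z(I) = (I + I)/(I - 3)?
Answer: 577265277/1252 ≈ 4.6107e+5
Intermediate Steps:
Z(I) = 2*I/(-3 + I) (Z(I) = (2*I)/(-3 + I) = 2*I/(-3 + I))
l(z, C) = -705*C + (-3 + C)/(2*C) (l(z, C) = -705*C + 1/(2*C/(-3 + C)) = -705*C + (-3 + C)/(2*C))
p = 19744 (p = 121345 - 101601 = 19744)
l(-315, -626) + p = (1/2)*(-3 - 626 - 1410*(-626)**2)/(-626) + 19744 = (1/2)*(-1/626)*(-3 - 626 - 1410*391876) + 19744 = (1/2)*(-1/626)*(-3 - 626 - 552545160) + 19744 = (1/2)*(-1/626)*(-552545789) + 19744 = 552545789/1252 + 19744 = 577265277/1252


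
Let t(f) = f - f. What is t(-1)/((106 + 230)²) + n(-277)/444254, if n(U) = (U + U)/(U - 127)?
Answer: 277/89739308 ≈ 3.0867e-6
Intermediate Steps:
n(U) = 2*U/(-127 + U) (n(U) = (2*U)/(-127 + U) = 2*U/(-127 + U))
t(f) = 0
t(-1)/((106 + 230)²) + n(-277)/444254 = 0/((106 + 230)²) + (2*(-277)/(-127 - 277))/444254 = 0/(336²) + (2*(-277)/(-404))*(1/444254) = 0/112896 + (2*(-277)*(-1/404))*(1/444254) = 0*(1/112896) + (277/202)*(1/444254) = 0 + 277/89739308 = 277/89739308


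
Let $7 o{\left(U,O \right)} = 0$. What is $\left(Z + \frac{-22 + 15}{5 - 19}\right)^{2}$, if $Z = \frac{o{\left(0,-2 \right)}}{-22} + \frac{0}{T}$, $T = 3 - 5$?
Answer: $\frac{1}{4} \approx 0.25$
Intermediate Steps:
$o{\left(U,O \right)} = 0$ ($o{\left(U,O \right)} = \frac{1}{7} \cdot 0 = 0$)
$T = -2$ ($T = 3 - 5 = -2$)
$Z = 0$ ($Z = \frac{0}{-22} + \frac{0}{-2} = 0 \left(- \frac{1}{22}\right) + 0 \left(- \frac{1}{2}\right) = 0 + 0 = 0$)
$\left(Z + \frac{-22 + 15}{5 - 19}\right)^{2} = \left(0 + \frac{-22 + 15}{5 - 19}\right)^{2} = \left(0 - \frac{7}{-14}\right)^{2} = \left(0 - - \frac{1}{2}\right)^{2} = \left(0 + \frac{1}{2}\right)^{2} = \left(\frac{1}{2}\right)^{2} = \frac{1}{4}$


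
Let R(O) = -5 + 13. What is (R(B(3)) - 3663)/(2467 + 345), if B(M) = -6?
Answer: -3655/2812 ≈ -1.2998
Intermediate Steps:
R(O) = 8
(R(B(3)) - 3663)/(2467 + 345) = (8 - 3663)/(2467 + 345) = -3655/2812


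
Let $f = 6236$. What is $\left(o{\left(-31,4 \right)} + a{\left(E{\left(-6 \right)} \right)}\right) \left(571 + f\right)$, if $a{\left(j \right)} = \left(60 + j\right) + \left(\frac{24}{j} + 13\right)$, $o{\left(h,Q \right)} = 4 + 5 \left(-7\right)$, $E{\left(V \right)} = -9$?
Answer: $206479$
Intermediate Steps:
$o{\left(h,Q \right)} = -31$ ($o{\left(h,Q \right)} = 4 - 35 = -31$)
$a{\left(j \right)} = 73 + j + \frac{24}{j}$ ($a{\left(j \right)} = \left(60 + j\right) + \left(13 + \frac{24}{j}\right) = 73 + j + \frac{24}{j}$)
$\left(o{\left(-31,4 \right)} + a{\left(E{\left(-6 \right)} \right)}\right) \left(571 + f\right) = \left(-31 + \left(73 - 9 + \frac{24}{-9}\right)\right) \left(571 + 6236\right) = \left(-31 + \left(73 - 9 + 24 \left(- \frac{1}{9}\right)\right)\right) 6807 = \left(-31 - - \frac{184}{3}\right) 6807 = \left(-31 + \frac{184}{3}\right) 6807 = \frac{91}{3} \cdot 6807 = 206479$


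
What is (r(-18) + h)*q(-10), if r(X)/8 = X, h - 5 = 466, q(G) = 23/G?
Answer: -7521/10 ≈ -752.10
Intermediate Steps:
h = 471 (h = 5 + 466 = 471)
r(X) = 8*X
(r(-18) + h)*q(-10) = (8*(-18) + 471)*(23/(-10)) = (-144 + 471)*(23*(-1/10)) = 327*(-23/10) = -7521/10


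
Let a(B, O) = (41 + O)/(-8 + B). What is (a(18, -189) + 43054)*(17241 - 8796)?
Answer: 363466044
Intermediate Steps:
a(B, O) = (41 + O)/(-8 + B)
(a(18, -189) + 43054)*(17241 - 8796) = ((41 - 189)/(-8 + 18) + 43054)*(17241 - 8796) = (-148/10 + 43054)*8445 = ((⅒)*(-148) + 43054)*8445 = (-74/5 + 43054)*8445 = (215196/5)*8445 = 363466044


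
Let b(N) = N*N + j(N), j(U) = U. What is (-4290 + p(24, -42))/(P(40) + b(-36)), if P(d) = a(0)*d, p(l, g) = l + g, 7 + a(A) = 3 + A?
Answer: -1077/275 ≈ -3.9164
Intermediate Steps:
a(A) = -4 + A (a(A) = -7 + (3 + A) = -4 + A)
p(l, g) = g + l
P(d) = -4*d (P(d) = (-4 + 0)*d = -4*d)
b(N) = N + N² (b(N) = N*N + N = N² + N = N + N²)
(-4290 + p(24, -42))/(P(40) + b(-36)) = (-4290 + (-42 + 24))/(-4*40 - 36*(1 - 36)) = (-4290 - 18)/(-160 - 36*(-35)) = -4308/(-160 + 1260) = -4308/1100 = -4308*1/1100 = -1077/275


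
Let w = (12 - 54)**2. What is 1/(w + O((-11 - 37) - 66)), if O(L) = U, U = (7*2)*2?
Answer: 1/1792 ≈ 0.00055804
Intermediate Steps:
w = 1764 (w = (-42)**2 = 1764)
U = 28 (U = 14*2 = 28)
O(L) = 28
1/(w + O((-11 - 37) - 66)) = 1/(1764 + 28) = 1/1792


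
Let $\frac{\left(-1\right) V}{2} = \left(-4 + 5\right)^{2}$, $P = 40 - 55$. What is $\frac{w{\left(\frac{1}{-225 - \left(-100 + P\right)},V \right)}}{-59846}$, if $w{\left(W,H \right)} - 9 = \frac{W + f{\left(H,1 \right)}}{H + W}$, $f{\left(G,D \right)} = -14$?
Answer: $- \frac{1765}{6612983} \approx -0.0002669$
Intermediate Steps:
$P = -15$ ($P = 40 - 55 = -15$)
$V = -2$ ($V = - 2 \left(-4 + 5\right)^{2} = - 2 \cdot 1^{2} = \left(-2\right) 1 = -2$)
$w{\left(W,H \right)} = 9 + \frac{-14 + W}{H + W}$ ($w{\left(W,H \right)} = 9 + \frac{W - 14}{H + W} = 9 + \frac{-14 + W}{H + W}$)
$\frac{w{\left(\frac{1}{-225 - \left(-100 + P\right)},V \right)}}{-59846} = \frac{\frac{1}{-2 + \frac{1}{-225 + \left(100 - -15\right)}} \left(-14 + 9 \left(-2\right) + \frac{10}{-225 + \left(100 - -15\right)}\right)}{-59846} = \frac{-14 - 18 + \frac{10}{-225 + \left(100 + 15\right)}}{-2 + \frac{1}{-225 + \left(100 + 15\right)}} \left(- \frac{1}{59846}\right) = \frac{-14 - 18 + \frac{10}{-225 + 115}}{-2 + \frac{1}{-225 + 115}} \left(- \frac{1}{59846}\right) = \frac{-14 - 18 + \frac{10}{-110}}{-2 + \frac{1}{-110}} \left(- \frac{1}{59846}\right) = \frac{-14 - 18 + 10 \left(- \frac{1}{110}\right)}{-2 - \frac{1}{110}} \left(- \frac{1}{59846}\right) = \frac{-14 - 18 - \frac{1}{11}}{- \frac{221}{110}} \left(- \frac{1}{59846}\right) = \left(- \frac{110}{221}\right) \left(- \frac{353}{11}\right) \left(- \frac{1}{59846}\right) = \frac{3530}{221} \left(- \frac{1}{59846}\right) = - \frac{1765}{6612983}$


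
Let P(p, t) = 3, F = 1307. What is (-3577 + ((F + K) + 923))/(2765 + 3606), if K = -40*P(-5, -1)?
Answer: -1467/6371 ≈ -0.23026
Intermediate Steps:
K = -120 (K = -40*3 = -120)
(-3577 + ((F + K) + 923))/(2765 + 3606) = (-3577 + ((1307 - 120) + 923))/(2765 + 3606) = (-3577 + (1187 + 923))/6371 = (-3577 + 2110)*(1/6371) = -1467*1/6371 = -1467/6371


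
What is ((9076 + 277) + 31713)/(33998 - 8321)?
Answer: 41066/25677 ≈ 1.5993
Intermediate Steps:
((9076 + 277) + 31713)/(33998 - 8321) = (9353 + 31713)/25677 = 41066*(1/25677) = 41066/25677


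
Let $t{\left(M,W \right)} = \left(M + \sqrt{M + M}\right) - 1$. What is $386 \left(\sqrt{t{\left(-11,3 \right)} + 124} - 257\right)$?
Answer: $-99202 + 386 \sqrt{112 + i \sqrt{22}} \approx -95116.0 + 85.519 i$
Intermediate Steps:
$t{\left(M,W \right)} = -1 + M + \sqrt{2} \sqrt{M}$ ($t{\left(M,W \right)} = \left(M + \sqrt{2 M}\right) - 1 = \left(M + \sqrt{2} \sqrt{M}\right) - 1 = -1 + M + \sqrt{2} \sqrt{M}$)
$386 \left(\sqrt{t{\left(-11,3 \right)} + 124} - 257\right) = 386 \left(\sqrt{\left(-1 - 11 + \sqrt{2} \sqrt{-11}\right) + 124} - 257\right) = 386 \left(\sqrt{\left(-1 - 11 + \sqrt{2} i \sqrt{11}\right) + 124} - 257\right) = 386 \left(\sqrt{\left(-1 - 11 + i \sqrt{22}\right) + 124} - 257\right) = 386 \left(\sqrt{\left(-12 + i \sqrt{22}\right) + 124} - 257\right) = 386 \left(\sqrt{112 + i \sqrt{22}} - 257\right) = 386 \left(-257 + \sqrt{112 + i \sqrt{22}}\right) = -99202 + 386 \sqrt{112 + i \sqrt{22}}$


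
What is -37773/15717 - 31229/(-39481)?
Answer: -25653580/15910843 ≈ -1.6123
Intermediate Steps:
-37773/15717 - 31229/(-39481) = -37773*1/15717 - 31229*(-1/39481) = -12591/5239 + 31229/39481 = -25653580/15910843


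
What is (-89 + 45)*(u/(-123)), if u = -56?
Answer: -2464/123 ≈ -20.033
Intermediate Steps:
(-89 + 45)*(u/(-123)) = (-89 + 45)*(-56/(-123)) = -(-2464)*(-1)/123 = -44*56/123 = -2464/123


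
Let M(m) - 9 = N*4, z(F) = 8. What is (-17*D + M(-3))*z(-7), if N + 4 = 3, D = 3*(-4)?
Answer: 1672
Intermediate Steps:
D = -12
N = -1 (N = -4 + 3 = -1)
M(m) = 5 (M(m) = 9 - 1*4 = 9 - 4 = 5)
(-17*D + M(-3))*z(-7) = (-17*(-12) + 5)*8 = (204 + 5)*8 = 209*8 = 1672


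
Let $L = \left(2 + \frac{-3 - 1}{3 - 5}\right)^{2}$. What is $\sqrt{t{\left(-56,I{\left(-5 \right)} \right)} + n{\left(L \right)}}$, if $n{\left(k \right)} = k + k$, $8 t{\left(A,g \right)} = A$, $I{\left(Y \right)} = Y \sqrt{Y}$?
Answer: $5$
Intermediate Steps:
$I{\left(Y \right)} = Y^{\frac{3}{2}}$
$t{\left(A,g \right)} = \frac{A}{8}$
$L = 16$ ($L = \left(2 - \frac{4}{-2}\right)^{2} = \left(2 - -2\right)^{2} = \left(2 + 2\right)^{2} = 4^{2} = 16$)
$n{\left(k \right)} = 2 k$
$\sqrt{t{\left(-56,I{\left(-5 \right)} \right)} + n{\left(L \right)}} = \sqrt{\frac{1}{8} \left(-56\right) + 2 \cdot 16} = \sqrt{-7 + 32} = \sqrt{25} = 5$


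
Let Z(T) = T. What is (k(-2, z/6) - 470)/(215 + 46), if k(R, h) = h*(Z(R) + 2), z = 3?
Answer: -470/261 ≈ -1.8008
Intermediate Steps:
k(R, h) = h*(2 + R) (k(R, h) = h*(R + 2) = h*(2 + R))
(k(-2, z/6) - 470)/(215 + 46) = ((3/6)*(2 - 2) - 470)/(215 + 46) = ((3*(⅙))*0 - 470)/261 = ((½)*0 - 470)*(1/261) = (0 - 470)*(1/261) = -470*1/261 = -470/261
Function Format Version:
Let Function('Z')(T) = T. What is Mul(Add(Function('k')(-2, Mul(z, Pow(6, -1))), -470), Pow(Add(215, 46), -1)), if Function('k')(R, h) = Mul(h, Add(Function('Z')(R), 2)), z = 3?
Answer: Rational(-470, 261) ≈ -1.8008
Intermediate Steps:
Function('k')(R, h) = Mul(h, Add(2, R)) (Function('k')(R, h) = Mul(h, Add(R, 2)) = Mul(h, Add(2, R)))
Mul(Add(Function('k')(-2, Mul(z, Pow(6, -1))), -470), Pow(Add(215, 46), -1)) = Mul(Add(Mul(Mul(3, Pow(6, -1)), Add(2, -2)), -470), Pow(Add(215, 46), -1)) = Mul(Add(Mul(Mul(3, Rational(1, 6)), 0), -470), Pow(261, -1)) = Mul(Add(Mul(Rational(1, 2), 0), -470), Rational(1, 261)) = Mul(Add(0, -470), Rational(1, 261)) = Mul(-470, Rational(1, 261)) = Rational(-470, 261)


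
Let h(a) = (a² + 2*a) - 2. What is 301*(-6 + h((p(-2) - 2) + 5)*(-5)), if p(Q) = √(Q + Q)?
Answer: -15351 - 24080*I ≈ -15351.0 - 24080.0*I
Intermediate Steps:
p(Q) = √2*√Q (p(Q) = √(2*Q) = √2*√Q)
h(a) = -2 + a² + 2*a
301*(-6 + h((p(-2) - 2) + 5)*(-5)) = 301*(-6 + (-2 + ((√2*√(-2) - 2) + 5)² + 2*((√2*√(-2) - 2) + 5))*(-5)) = 301*(-6 + (-2 + ((√2*(I*√2) - 2) + 5)² + 2*((√2*(I*√2) - 2) + 5))*(-5)) = 301*(-6 + (-2 + ((2*I - 2) + 5)² + 2*((2*I - 2) + 5))*(-5)) = 301*(-6 + (-2 + ((-2 + 2*I) + 5)² + 2*((-2 + 2*I) + 5))*(-5)) = 301*(-6 + (-2 + (3 + 2*I)² + 2*(3 + 2*I))*(-5)) = 301*(-6 + (-2 + (3 + 2*I)² + (6 + 4*I))*(-5)) = 301*(-6 + (4 + (3 + 2*I)² + 4*I)*(-5)) = 301*(-6 + (-20 - 20*I - 5*(3 + 2*I)²)) = 301*(-26 - 20*I - 5*(3 + 2*I)²) = -7826 - 6020*I - 1505*(3 + 2*I)²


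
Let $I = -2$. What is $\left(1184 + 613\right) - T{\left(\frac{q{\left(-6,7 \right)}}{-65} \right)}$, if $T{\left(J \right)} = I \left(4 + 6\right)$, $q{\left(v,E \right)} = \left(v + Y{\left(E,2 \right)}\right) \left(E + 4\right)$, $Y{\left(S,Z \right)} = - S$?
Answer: $1817$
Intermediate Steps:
$q{\left(v,E \right)} = \left(4 + E\right) \left(v - E\right)$ ($q{\left(v,E \right)} = \left(v - E\right) \left(E + 4\right) = \left(v - E\right) \left(4 + E\right) = \left(4 + E\right) \left(v - E\right)$)
$T{\left(J \right)} = -20$ ($T{\left(J \right)} = - 2 \left(4 + 6\right) = \left(-2\right) 10 = -20$)
$\left(1184 + 613\right) - T{\left(\frac{q{\left(-6,7 \right)}}{-65} \right)} = \left(1184 + 613\right) - -20 = 1797 + 20 = 1817$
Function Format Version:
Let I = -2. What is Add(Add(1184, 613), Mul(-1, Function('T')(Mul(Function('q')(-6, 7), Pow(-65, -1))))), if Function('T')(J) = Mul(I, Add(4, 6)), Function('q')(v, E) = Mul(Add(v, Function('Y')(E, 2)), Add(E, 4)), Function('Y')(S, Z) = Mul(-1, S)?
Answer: 1817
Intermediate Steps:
Function('q')(v, E) = Mul(Add(4, E), Add(v, Mul(-1, E))) (Function('q')(v, E) = Mul(Add(v, Mul(-1, E)), Add(E, 4)) = Mul(Add(v, Mul(-1, E)), Add(4, E)) = Mul(Add(4, E), Add(v, Mul(-1, E))))
Function('T')(J) = -20 (Function('T')(J) = Mul(-2, Add(4, 6)) = Mul(-2, 10) = -20)
Add(Add(1184, 613), Mul(-1, Function('T')(Mul(Function('q')(-6, 7), Pow(-65, -1))))) = Add(Add(1184, 613), Mul(-1, -20)) = Add(1797, 20) = 1817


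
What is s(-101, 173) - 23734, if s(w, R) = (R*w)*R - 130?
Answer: -3046693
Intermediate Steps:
s(w, R) = -130 + w*R² (s(w, R) = w*R² - 130 = -130 + w*R²)
s(-101, 173) - 23734 = (-130 - 101*173²) - 23734 = (-130 - 101*29929) - 23734 = (-130 - 3022829) - 23734 = -3022959 - 23734 = -3046693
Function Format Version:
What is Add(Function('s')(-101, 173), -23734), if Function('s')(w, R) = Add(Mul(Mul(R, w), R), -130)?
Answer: -3046693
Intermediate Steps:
Function('s')(w, R) = Add(-130, Mul(w, Pow(R, 2))) (Function('s')(w, R) = Add(Mul(w, Pow(R, 2)), -130) = Add(-130, Mul(w, Pow(R, 2))))
Add(Function('s')(-101, 173), -23734) = Add(Add(-130, Mul(-101, Pow(173, 2))), -23734) = Add(Add(-130, Mul(-101, 29929)), -23734) = Add(Add(-130, -3022829), -23734) = Add(-3022959, -23734) = -3046693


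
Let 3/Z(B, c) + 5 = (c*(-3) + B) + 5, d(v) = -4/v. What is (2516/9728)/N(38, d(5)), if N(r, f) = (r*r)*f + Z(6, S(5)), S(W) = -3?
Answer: -629/2808960 ≈ -0.00022393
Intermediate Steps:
Z(B, c) = 3/(B - 3*c) (Z(B, c) = 3/(-5 + ((c*(-3) + B) + 5)) = 3/(-5 + ((-3*c + B) + 5)) = 3/(-5 + ((B - 3*c) + 5)) = 3/(-5 + (5 + B - 3*c)) = 3/(B - 3*c))
N(r, f) = 1/5 + f*r**2 (N(r, f) = (r*r)*f + 3/(6 - 3*(-3)) = r**2*f + 3/(6 + 9) = f*r**2 + 3/15 = f*r**2 + 3*(1/15) = f*r**2 + 1/5 = 1/5 + f*r**2)
(2516/9728)/N(38, d(5)) = (2516/9728)/(1/5 - 4/5*38**2) = (2516*(1/9728))/(1/5 - 4*1/5*1444) = 629/(2432*(1/5 - 4/5*1444)) = 629/(2432*(1/5 - 5776/5)) = (629/2432)/(-1155) = (629/2432)*(-1/1155) = -629/2808960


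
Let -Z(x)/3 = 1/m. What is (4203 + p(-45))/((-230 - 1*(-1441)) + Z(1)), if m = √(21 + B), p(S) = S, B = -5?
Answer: 16632/4841 ≈ 3.4357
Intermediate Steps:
m = 4 (m = √(21 - 5) = √16 = 4)
Z(x) = -¾ (Z(x) = -3/4 = -3*¼ = -¾)
(4203 + p(-45))/((-230 - 1*(-1441)) + Z(1)) = (4203 - 45)/((-230 - 1*(-1441)) - ¾) = 4158/((-230 + 1441) - ¾) = 4158/(1211 - ¾) = 4158/(4841/4) = 4158*(4/4841) = 16632/4841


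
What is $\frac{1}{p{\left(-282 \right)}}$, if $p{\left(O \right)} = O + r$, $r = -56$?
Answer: $- \frac{1}{338} \approx -0.0029586$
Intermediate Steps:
$p{\left(O \right)} = -56 + O$ ($p{\left(O \right)} = O - 56 = -56 + O$)
$\frac{1}{p{\left(-282 \right)}} = \frac{1}{-56 - 282} = \frac{1}{-338} = - \frac{1}{338}$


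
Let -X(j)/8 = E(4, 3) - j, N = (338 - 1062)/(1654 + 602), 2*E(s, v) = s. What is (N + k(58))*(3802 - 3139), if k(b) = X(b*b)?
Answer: 3352385023/188 ≈ 1.7832e+7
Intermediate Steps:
E(s, v) = s/2
N = -181/564 (N = -724/2256 = -724*1/2256 = -181/564 ≈ -0.32092)
X(j) = -16 + 8*j (X(j) = -8*((½)*4 - j) = -8*(2 - j) = -16 + 8*j)
k(b) = -16 + 8*b² (k(b) = -16 + 8*(b*b) = -16 + 8*b²)
(N + k(58))*(3802 - 3139) = (-181/564 + (-16 + 8*58²))*(3802 - 3139) = (-181/564 + (-16 + 8*3364))*663 = (-181/564 + (-16 + 26912))*663 = (-181/564 + 26896)*663 = (15169163/564)*663 = 3352385023/188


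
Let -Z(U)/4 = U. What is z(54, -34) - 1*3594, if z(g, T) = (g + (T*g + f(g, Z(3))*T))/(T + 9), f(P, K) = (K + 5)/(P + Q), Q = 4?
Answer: -2554091/725 ≈ -3522.9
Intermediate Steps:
Z(U) = -4*U
f(P, K) = (5 + K)/(4 + P) (f(P, K) = (K + 5)/(P + 4) = (5 + K)/(4 + P))
z(g, T) = (g + T*g - 7*T/(4 + g))/(9 + T) (z(g, T) = (g + (T*g + ((5 - 4*3)/(4 + g))*T))/(T + 9) = (g + (T*g + ((5 - 12)/(4 + g))*T))/(9 + T) = (g + (T*g + (-7/(4 + g))*T))/(9 + T) = (g + (T*g - 7*T/(4 + g)))/(9 + T) = (g + T*g - 7*T/(4 + g))/(9 + T))
z(54, -34) - 1*3594 = (-7*(-34) + 54*(1 - 34)*(4 + 54))/((4 + 54)*(9 - 34)) - 1*3594 = (238 + 54*(-33)*58)/(58*(-25)) - 3594 = (1/58)*(-1/25)*(238 - 103356) - 3594 = (1/58)*(-1/25)*(-103118) - 3594 = 51559/725 - 3594 = -2554091/725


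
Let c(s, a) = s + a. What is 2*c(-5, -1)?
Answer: -12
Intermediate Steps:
c(s, a) = a + s
2*c(-5, -1) = 2*(-1 - 5) = 2*(-6) = -12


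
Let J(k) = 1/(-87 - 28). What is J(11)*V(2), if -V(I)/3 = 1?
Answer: 3/115 ≈ 0.026087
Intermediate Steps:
J(k) = -1/115 (J(k) = 1/(-115) = -1/115)
V(I) = -3 (V(I) = -3*1 = -3)
J(11)*V(2) = -1/115*(-3) = 3/115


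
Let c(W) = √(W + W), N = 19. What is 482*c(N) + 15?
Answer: 15 + 482*√38 ≈ 2986.2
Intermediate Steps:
c(W) = √2*√W (c(W) = √(2*W) = √2*√W)
482*c(N) + 15 = 482*(√2*√19) + 15 = 482*√38 + 15 = 15 + 482*√38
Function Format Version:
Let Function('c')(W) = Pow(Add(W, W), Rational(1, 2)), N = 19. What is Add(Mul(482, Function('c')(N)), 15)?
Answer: Add(15, Mul(482, Pow(38, Rational(1, 2)))) ≈ 2986.2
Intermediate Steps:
Function('c')(W) = Mul(Pow(2, Rational(1, 2)), Pow(W, Rational(1, 2))) (Function('c')(W) = Pow(Mul(2, W), Rational(1, 2)) = Mul(Pow(2, Rational(1, 2)), Pow(W, Rational(1, 2))))
Add(Mul(482, Function('c')(N)), 15) = Add(Mul(482, Mul(Pow(2, Rational(1, 2)), Pow(19, Rational(1, 2)))), 15) = Add(Mul(482, Pow(38, Rational(1, 2))), 15) = Add(15, Mul(482, Pow(38, Rational(1, 2))))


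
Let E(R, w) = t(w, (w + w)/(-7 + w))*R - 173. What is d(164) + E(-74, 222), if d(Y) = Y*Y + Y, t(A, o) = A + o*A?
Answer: -5045347/215 ≈ -23467.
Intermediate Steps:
t(A, o) = A + A*o
d(Y) = Y + Y² (d(Y) = Y² + Y = Y + Y²)
E(R, w) = -173 + R*w*(1 + 2*w/(-7 + w)) (E(R, w) = (w*(1 + (w + w)/(-7 + w)))*R - 173 = (w*(1 + (2*w)/(-7 + w)))*R - 173 = (w*(1 + 2*w/(-7 + w)))*R - 173 = R*w*(1 + 2*w/(-7 + w)) - 173 = -173 + R*w*(1 + 2*w/(-7 + w)))
d(164) + E(-74, 222) = 164*(1 + 164) + (1211 - 173*222 - 74*222*(-7 + 3*222))/(-7 + 222) = 164*165 + (1211 - 38406 - 74*222*(-7 + 666))/215 = 27060 + (1211 - 38406 - 74*222*659)/215 = 27060 + (1211 - 38406 - 10826052)/215 = 27060 + (1/215)*(-10863247) = 27060 - 10863247/215 = -5045347/215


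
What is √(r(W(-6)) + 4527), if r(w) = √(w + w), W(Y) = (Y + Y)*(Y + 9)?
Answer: √(4527 + 6*I*√2) ≈ 67.283 + 0.0631*I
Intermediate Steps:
W(Y) = 2*Y*(9 + Y) (W(Y) = (2*Y)*(9 + Y) = 2*Y*(9 + Y))
r(w) = √2*√w (r(w) = √(2*w) = √2*√w)
√(r(W(-6)) + 4527) = √(√2*√(2*(-6)*(9 - 6)) + 4527) = √(√2*√(2*(-6)*3) + 4527) = √(√2*√(-36) + 4527) = √(√2*(6*I) + 4527) = √(6*I*√2 + 4527) = √(4527 + 6*I*√2)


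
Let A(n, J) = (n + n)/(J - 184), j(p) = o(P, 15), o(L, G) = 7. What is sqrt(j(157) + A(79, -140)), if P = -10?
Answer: sqrt(2110)/18 ≈ 2.5519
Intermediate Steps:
j(p) = 7
A(n, J) = 2*n/(-184 + J) (A(n, J) = (2*n)/(-184 + J) = 2*n/(-184 + J))
sqrt(j(157) + A(79, -140)) = sqrt(7 + 2*79/(-184 - 140)) = sqrt(7 + 2*79/(-324)) = sqrt(7 + 2*79*(-1/324)) = sqrt(7 - 79/162) = sqrt(1055/162) = sqrt(2110)/18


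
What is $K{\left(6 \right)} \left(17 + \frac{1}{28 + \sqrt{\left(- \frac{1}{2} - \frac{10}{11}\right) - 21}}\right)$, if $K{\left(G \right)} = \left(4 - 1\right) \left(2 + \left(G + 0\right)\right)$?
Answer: $\frac{7253112}{17741} - \frac{24 i \sqrt{10846}}{17741} \approx 408.83 - 0.14089 i$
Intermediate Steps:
$K{\left(G \right)} = 6 + 3 G$ ($K{\left(G \right)} = 3 \left(2 + G\right) = 6 + 3 G$)
$K{\left(6 \right)} \left(17 + \frac{1}{28 + \sqrt{\left(- \frac{1}{2} - \frac{10}{11}\right) - 21}}\right) = \left(6 + 3 \cdot 6\right) \left(17 + \frac{1}{28 + \sqrt{\left(- \frac{1}{2} - \frac{10}{11}\right) - 21}}\right) = \left(6 + 18\right) \left(17 + \frac{1}{28 + \sqrt{\left(\left(-1\right) \frac{1}{2} - \frac{10}{11}\right) - 21}}\right) = 24 \left(17 + \frac{1}{28 + \sqrt{\left(- \frac{1}{2} - \frac{10}{11}\right) - 21}}\right) = 24 \left(17 + \frac{1}{28 + \sqrt{- \frac{31}{22} - 21}}\right) = 24 \left(17 + \frac{1}{28 + \sqrt{- \frac{493}{22}}}\right) = 24 \left(17 + \frac{1}{28 + \frac{i \sqrt{10846}}{22}}\right) = 408 + \frac{24}{28 + \frac{i \sqrt{10846}}{22}}$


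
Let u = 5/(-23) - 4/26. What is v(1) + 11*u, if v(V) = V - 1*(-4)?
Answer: 274/299 ≈ 0.91639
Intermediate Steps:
v(V) = 4 + V (v(V) = V + 4 = 4 + V)
u = -111/299 (u = 5*(-1/23) - 4*1/26 = -5/23 - 2/13 = -111/299 ≈ -0.37124)
v(1) + 11*u = (4 + 1) + 11*(-111/299) = 5 - 1221/299 = 274/299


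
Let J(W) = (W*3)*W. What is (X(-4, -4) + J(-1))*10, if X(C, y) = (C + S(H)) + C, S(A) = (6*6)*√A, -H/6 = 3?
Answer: -50 + 1080*I*√2 ≈ -50.0 + 1527.4*I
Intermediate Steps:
H = -18 (H = -6*3 = -18)
J(W) = 3*W² (J(W) = (3*W)*W = 3*W²)
S(A) = 36*√A
X(C, y) = 2*C + 108*I*√2 (X(C, y) = (C + 36*√(-18)) + C = (C + 36*(3*I*√2)) + C = (C + 108*I*√2) + C = 2*C + 108*I*√2)
(X(-4, -4) + J(-1))*10 = ((2*(-4) + 108*I*√2) + 3*(-1)²)*10 = ((-8 + 108*I*√2) + 3*1)*10 = ((-8 + 108*I*√2) + 3)*10 = (-5 + 108*I*√2)*10 = -50 + 1080*I*√2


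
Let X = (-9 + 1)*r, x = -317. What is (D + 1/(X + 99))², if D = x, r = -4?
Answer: 1724408676/17161 ≈ 1.0048e+5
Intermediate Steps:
D = -317
X = 32 (X = (-9 + 1)*(-4) = -8*(-4) = 32)
(D + 1/(X + 99))² = (-317 + 1/(32 + 99))² = (-317 + 1/131)² = (-41526/131)² = 1724408676/17161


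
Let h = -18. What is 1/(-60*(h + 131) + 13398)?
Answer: 1/6618 ≈ 0.00015110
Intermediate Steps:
1/(-60*(h + 131) + 13398) = 1/(-60*(-18 + 131) + 13398) = 1/(-60*113 + 13398) = 1/(-6780 + 13398) = 1/6618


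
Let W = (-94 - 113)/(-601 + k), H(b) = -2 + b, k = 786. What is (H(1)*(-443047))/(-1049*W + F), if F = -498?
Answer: 81963695/125013 ≈ 655.64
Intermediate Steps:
W = -207/185 (W = (-94 - 113)/(-601 + 786) = -207/185 ≈ -1.1189)
(H(1)*(-443047))/(-1049*W + F) = ((-2 + 1)*(-443047))/(-1049*(-207/185) - 498) = (-1*(-443047))/(217143/185 - 498) = 443047/(125013/185) = 443047*(185/125013) = 81963695/125013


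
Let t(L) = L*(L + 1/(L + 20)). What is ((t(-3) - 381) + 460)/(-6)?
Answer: -1493/102 ≈ -14.637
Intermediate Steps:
t(L) = L*(L + 1/(20 + L))
((t(-3) - 381) + 460)/(-6) = ((-3*(1 + (-3)**2 + 20*(-3))/(20 - 3) - 381) + 460)/(-6) = -((-3*(1 + 9 - 60)/17 - 381) + 460)/6 = -((-3*1/17*(-50) - 381) + 460)/6 = -((150/17 - 381) + 460)/6 = -(-6327/17 + 460)/6 = -1/6*1493/17 = -1493/102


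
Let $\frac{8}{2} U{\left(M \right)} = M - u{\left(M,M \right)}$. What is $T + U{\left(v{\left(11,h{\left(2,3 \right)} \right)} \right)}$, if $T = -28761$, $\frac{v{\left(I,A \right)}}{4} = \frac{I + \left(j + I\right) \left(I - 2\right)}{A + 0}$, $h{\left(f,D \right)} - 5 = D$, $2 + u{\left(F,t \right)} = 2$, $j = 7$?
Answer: $- \frac{229915}{8} \approx -28739.0$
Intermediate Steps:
$u{\left(F,t \right)} = 0$ ($u{\left(F,t \right)} = -2 + 2 = 0$)
$h{\left(f,D \right)} = 5 + D$
$v{\left(I,A \right)} = \frac{4 \left(I + \left(-2 + I\right) \left(7 + I\right)\right)}{A}$ ($v{\left(I,A \right)} = 4 \frac{I + \left(7 + I\right) \left(I - 2\right)}{A + 0} = 4 \frac{I + \left(7 + I\right) \left(-2 + I\right)}{A} = 4 \frac{I + \left(-2 + I\right) \left(7 + I\right)}{A} = \frac{4 \left(I + \left(-2 + I\right) \left(7 + I\right)\right)}{A}$)
$U{\left(M \right)} = \frac{M}{4}$ ($U{\left(M \right)} = \frac{M - 0}{4} = \frac{M + 0}{4} = \frac{M}{4}$)
$T + U{\left(v{\left(11,h{\left(2,3 \right)} \right)} \right)} = -28761 + \frac{4 \frac{1}{5 + 3} \left(-14 + 11^{2} + 6 \cdot 11\right)}{4} = -28761 + \frac{4 \cdot \frac{1}{8} \left(-14 + 121 + 66\right)}{4} = -28761 + \frac{4 \cdot \frac{1}{8} \cdot 173}{4} = -28761 + \frac{1}{4} \cdot \frac{173}{2} = -28761 + \frac{173}{8} = - \frac{229915}{8}$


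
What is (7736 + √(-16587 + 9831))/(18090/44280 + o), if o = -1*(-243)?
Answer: 1268704/39919 + 328*I*√1689/39919 ≈ 31.782 + 0.33768*I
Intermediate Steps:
o = 243
(7736 + √(-16587 + 9831))/(18090/44280 + o) = (7736 + √(-16587 + 9831))/(18090/44280 + 243) = (7736 + √(-6756))/(18090*(1/44280) + 243) = (7736 + 2*I*√1689)/(67/164 + 243) = (7736 + 2*I*√1689)/(39919/164) = (7736 + 2*I*√1689)*(164/39919) = 1268704/39919 + 328*I*√1689/39919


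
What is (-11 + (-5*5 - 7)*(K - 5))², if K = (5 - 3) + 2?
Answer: 441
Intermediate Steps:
K = 4 (K = 2 + 2 = 4)
(-11 + (-5*5 - 7)*(K - 5))² = (-11 + (-5*5 - 7)*(4 - 5))² = (-11 + (-25 - 7)*(-1))² = (-11 - 32*(-1))² = (-11 + 32)² = 21² = 441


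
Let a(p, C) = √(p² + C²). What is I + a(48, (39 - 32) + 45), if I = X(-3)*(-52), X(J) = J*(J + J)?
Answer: -936 + 4*√313 ≈ -865.23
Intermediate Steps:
X(J) = 2*J² (X(J) = J*(2*J) = 2*J²)
a(p, C) = √(C² + p²)
I = -936 (I = (2*(-3)²)*(-52) = (2*9)*(-52) = 18*(-52) = -936)
I + a(48, (39 - 32) + 45) = -936 + √(((39 - 32) + 45)² + 48²) = -936 + √((7 + 45)² + 2304) = -936 + √(52² + 2304) = -936 + √(2704 + 2304) = -936 + √5008 = -936 + 4*√313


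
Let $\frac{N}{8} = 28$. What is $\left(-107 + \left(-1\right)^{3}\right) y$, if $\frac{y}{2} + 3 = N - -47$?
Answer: $-57888$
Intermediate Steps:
$N = 224$ ($N = 8 \cdot 28 = 224$)
$y = 536$ ($y = -6 + 2 \left(224 - -47\right) = -6 + 2 \left(224 + 47\right) = -6 + 2 \cdot 271 = -6 + 542 = 536$)
$\left(-107 + \left(-1\right)^{3}\right) y = \left(-107 + \left(-1\right)^{3}\right) 536 = \left(-107 - 1\right) 536 = \left(-108\right) 536 = -57888$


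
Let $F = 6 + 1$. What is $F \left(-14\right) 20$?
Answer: $-1960$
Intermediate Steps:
$F = 7$
$F \left(-14\right) 20 = 7 \left(-14\right) 20 = \left(-98\right) 20 = -1960$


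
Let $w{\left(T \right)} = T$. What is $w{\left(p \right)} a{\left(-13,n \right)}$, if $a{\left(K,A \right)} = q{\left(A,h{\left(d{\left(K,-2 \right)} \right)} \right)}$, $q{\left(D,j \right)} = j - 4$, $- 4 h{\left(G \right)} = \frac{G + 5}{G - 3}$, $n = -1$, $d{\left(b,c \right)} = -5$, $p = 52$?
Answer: $-208$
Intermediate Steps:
$h{\left(G \right)} = - \frac{5 + G}{4 \left(-3 + G\right)}$ ($h{\left(G \right)} = - \frac{\left(G + 5\right) \frac{1}{G - 3}}{4} = - \frac{\left(5 + G\right) \frac{1}{-3 + G}}{4} = - \frac{\frac{1}{-3 + G} \left(5 + G\right)}{4} = - \frac{5 + G}{4 \left(-3 + G\right)}$)
$q{\left(D,j \right)} = -4 + j$
$a{\left(K,A \right)} = -4$ ($a{\left(K,A \right)} = -4 + \frac{-5 - -5}{4 \left(-3 - 5\right)} = -4 + \frac{-5 + 5}{4 \left(-8\right)} = -4 + \frac{1}{4} \left(- \frac{1}{8}\right) 0 = -4 + 0 = -4$)
$w{\left(p \right)} a{\left(-13,n \right)} = 52 \left(-4\right) = -208$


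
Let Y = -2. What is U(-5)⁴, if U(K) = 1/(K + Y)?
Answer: 1/2401 ≈ 0.00041649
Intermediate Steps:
U(K) = 1/(-2 + K) (U(K) = 1/(K - 2) = 1/(-2 + K))
U(-5)⁴ = (1/(-2 - 5))⁴ = (1/(-7))⁴ = (-⅐)⁴ = 1/2401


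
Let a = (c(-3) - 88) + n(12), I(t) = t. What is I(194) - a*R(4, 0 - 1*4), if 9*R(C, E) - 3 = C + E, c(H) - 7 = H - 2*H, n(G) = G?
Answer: 216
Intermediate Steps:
c(H) = 7 - H (c(H) = 7 + (H - 2*H) = 7 - H)
R(C, E) = ⅓ + C/9 + E/9 (R(C, E) = ⅓ + (C + E)/9 = ⅓ + (C/9 + E/9) = ⅓ + C/9 + E/9)
a = -66 (a = ((7 - 1*(-3)) - 88) + 12 = ((7 + 3) - 88) + 12 = (10 - 88) + 12 = -78 + 12 = -66)
I(194) - a*R(4, 0 - 1*4) = 194 - (-66)*(⅓ + (⅑)*4 + (0 - 1*4)/9) = 194 - (-66)*(⅓ + 4/9 + (0 - 4)/9) = 194 - (-66)*(⅓ + 4/9 + (⅑)*(-4)) = 194 - (-66)*(⅓ + 4/9 - 4/9) = 194 - (-66)/3 = 194 - 1*(-22) = 194 + 22 = 216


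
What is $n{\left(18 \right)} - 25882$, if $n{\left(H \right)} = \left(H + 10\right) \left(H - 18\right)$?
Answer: $-25882$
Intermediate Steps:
$n{\left(H \right)} = \left(-18 + H\right) \left(10 + H\right)$ ($n{\left(H \right)} = \left(10 + H\right) \left(-18 + H\right) = \left(-18 + H\right) \left(10 + H\right)$)
$n{\left(18 \right)} - 25882 = \left(-180 + 18^{2} - 144\right) - 25882 = \left(-180 + 324 - 144\right) - 25882 = 0 - 25882 = -25882$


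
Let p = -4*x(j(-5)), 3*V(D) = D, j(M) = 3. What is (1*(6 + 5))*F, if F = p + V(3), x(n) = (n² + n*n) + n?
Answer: -913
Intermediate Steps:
V(D) = D/3
x(n) = n + 2*n² (x(n) = (n² + n²) + n = 2*n² + n = n + 2*n²)
p = -84 (p = -12*(1 + 2*3) = -12*(1 + 6) = -12*7 = -4*21 = -84)
F = -83 (F = -84 + (⅓)*3 = -84 + 1 = -83)
(1*(6 + 5))*F = (1*(6 + 5))*(-83) = (1*11)*(-83) = 11*(-83) = -913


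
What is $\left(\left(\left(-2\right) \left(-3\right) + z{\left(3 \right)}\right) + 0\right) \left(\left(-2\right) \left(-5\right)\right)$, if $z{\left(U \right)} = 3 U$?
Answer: $150$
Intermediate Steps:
$\left(\left(\left(-2\right) \left(-3\right) + z{\left(3 \right)}\right) + 0\right) \left(\left(-2\right) \left(-5\right)\right) = \left(\left(\left(-2\right) \left(-3\right) + 3 \cdot 3\right) + 0\right) \left(\left(-2\right) \left(-5\right)\right) = \left(\left(6 + 9\right) + 0\right) 10 = \left(15 + 0\right) 10 = 15 \cdot 10 = 150$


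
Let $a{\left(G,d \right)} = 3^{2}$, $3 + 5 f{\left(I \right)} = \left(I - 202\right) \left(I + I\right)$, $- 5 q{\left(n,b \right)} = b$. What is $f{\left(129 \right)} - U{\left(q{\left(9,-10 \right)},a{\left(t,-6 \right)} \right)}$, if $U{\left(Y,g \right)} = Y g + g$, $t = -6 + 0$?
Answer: $- \frac{18972}{5} \approx -3794.4$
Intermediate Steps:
$q{\left(n,b \right)} = - \frac{b}{5}$
$f{\left(I \right)} = - \frac{3}{5} + \frac{2 I \left(-202 + I\right)}{5}$ ($f{\left(I \right)} = - \frac{3}{5} + \frac{\left(I - 202\right) \left(I + I\right)}{5} = - \frac{3}{5} + \frac{\left(-202 + I\right) 2 I}{5} = - \frac{3}{5} + \frac{2 I \left(-202 + I\right)}{5}$)
$t = -6$
$a{\left(G,d \right)} = 9$
$U{\left(Y,g \right)} = g + Y g$
$f{\left(129 \right)} - U{\left(q{\left(9,-10 \right)},a{\left(t,-6 \right)} \right)} = \left(- \frac{3}{5} - \frac{52116}{5} + \frac{2 \cdot 129^{2}}{5}\right) - 9 \left(1 - -2\right) = \left(- \frac{3}{5} - \frac{52116}{5} + \frac{2}{5} \cdot 16641\right) - 9 \left(1 + 2\right) = \left(- \frac{3}{5} - \frac{52116}{5} + \frac{33282}{5}\right) - 9 \cdot 3 = - \frac{18837}{5} - 27 = - \frac{18972}{5}$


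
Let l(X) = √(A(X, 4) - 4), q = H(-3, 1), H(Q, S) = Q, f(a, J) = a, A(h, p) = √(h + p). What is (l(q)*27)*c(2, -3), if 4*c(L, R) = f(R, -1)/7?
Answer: -81*I*√3/28 ≈ -5.0106*I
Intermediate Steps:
q = -3
c(L, R) = R/28 (c(L, R) = (R/7)/4 = R/28)
l(X) = √(-4 + √(4 + X)) (l(X) = √(√(X + 4) - 4) = √(√(4 + X) - 4) = √(-4 + √(4 + X)))
(l(q)*27)*c(2, -3) = (√(-4 + √(4 - 3))*27)*((1/28)*(-3)) = (√(-4 + √1)*27)*(-3/28) = (√(-4 + 1)*27)*(-3/28) = (√(-3)*27)*(-3/28) = ((I*√3)*27)*(-3/28) = (27*I*√3)*(-3/28) = -81*I*√3/28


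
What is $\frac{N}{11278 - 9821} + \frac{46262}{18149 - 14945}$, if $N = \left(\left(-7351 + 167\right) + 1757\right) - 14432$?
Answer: $\frac{1887749}{2334114} \approx 0.80876$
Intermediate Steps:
$N = -19859$ ($N = \left(-7184 + 1757\right) - 14432 = -5427 - 14432 = -19859$)
$\frac{N}{11278 - 9821} + \frac{46262}{18149 - 14945} = - \frac{19859}{11278 - 9821} + \frac{46262}{18149 - 14945} = - \frac{19859}{1457} + \frac{46262}{3204} = \left(-19859\right) \frac{1}{1457} + 46262 \cdot \frac{1}{3204} = - \frac{19859}{1457} + \frac{23131}{1602} = \frac{1887749}{2334114}$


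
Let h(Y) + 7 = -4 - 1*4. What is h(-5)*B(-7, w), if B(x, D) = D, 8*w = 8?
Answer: -15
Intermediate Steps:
w = 1 (w = (⅛)*8 = 1)
h(Y) = -15 (h(Y) = -7 + (-4 - 1*4) = -7 + (-4 - 4) = -7 - 8 = -15)
h(-5)*B(-7, w) = -15*1 = -15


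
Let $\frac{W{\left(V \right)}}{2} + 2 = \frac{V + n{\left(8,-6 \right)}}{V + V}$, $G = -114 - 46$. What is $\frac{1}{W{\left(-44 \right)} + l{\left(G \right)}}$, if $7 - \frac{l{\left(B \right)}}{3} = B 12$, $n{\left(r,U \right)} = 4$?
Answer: $\frac{11}{63557} \approx 0.00017307$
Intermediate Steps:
$G = -160$ ($G = -114 - 46 = -160$)
$l{\left(B \right)} = 21 - 36 B$ ($l{\left(B \right)} = 21 - 3 B 12 = 21 - 3 \cdot 12 B = 21 - 36 B$)
$W{\left(V \right)} = -4 + \frac{4 + V}{V}$ ($W{\left(V \right)} = -4 + 2 \frac{V + 4}{V + V} = -4 + 2 \frac{4 + V}{2 V} = -4 + \frac{4 + V}{V}$)
$\frac{1}{W{\left(-44 \right)} + l{\left(G \right)}} = \frac{1}{\left(-3 + \frac{4}{-44}\right) + \left(21 - -5760\right)} = \frac{1}{\left(-3 + 4 \left(- \frac{1}{44}\right)\right) + \left(21 + 5760\right)} = \frac{1}{\left(-3 - \frac{1}{11}\right) + 5781} = \frac{1}{- \frac{34}{11} + 5781} = \frac{1}{\frac{63557}{11}} = \frac{11}{63557}$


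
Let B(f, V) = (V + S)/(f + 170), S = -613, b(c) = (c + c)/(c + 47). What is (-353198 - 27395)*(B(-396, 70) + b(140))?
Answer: -62729718853/42262 ≈ -1.4843e+6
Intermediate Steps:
b(c) = 2*c/(47 + c) (b(c) = (2*c)/(47 + c) = 2*c/(47 + c))
B(f, V) = (-613 + V)/(170 + f) (B(f, V) = (V - 613)/(f + 170) = (-613 + V)/(170 + f))
(-353198 - 27395)*(B(-396, 70) + b(140)) = (-353198 - 27395)*((-613 + 70)/(170 - 396) + 2*140/(47 + 140)) = -380593*(-543/(-226) + 2*140/187) = -380593*(-1/226*(-543) + 2*140*(1/187)) = -380593*(543/226 + 280/187) = -380593*164821/42262 = -62729718853/42262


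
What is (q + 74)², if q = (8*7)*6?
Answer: 168100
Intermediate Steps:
q = 336 (q = 56*6 = 336)
(q + 74)² = (336 + 74)² = 410² = 168100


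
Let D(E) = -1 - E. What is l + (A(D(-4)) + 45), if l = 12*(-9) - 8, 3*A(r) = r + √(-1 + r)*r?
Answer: -70 + √2 ≈ -68.586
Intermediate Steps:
A(r) = r/3 + r*√(-1 + r)/3 (A(r) = (r + √(-1 + r)*r)/3 = (r + r*√(-1 + r))/3 = r/3 + r*√(-1 + r)/3)
l = -116 (l = -108 - 8 = -116)
l + (A(D(-4)) + 45) = -116 + ((-1 - 1*(-4))*(1 + √(-1 + (-1 - 1*(-4))))/3 + 45) = -116 + ((-1 + 4)*(1 + √(-1 + (-1 + 4)))/3 + 45) = -116 + ((⅓)*3*(1 + √(-1 + 3)) + 45) = -116 + ((⅓)*3*(1 + √2) + 45) = -116 + ((1 + √2) + 45) = -116 + (46 + √2) = -70 + √2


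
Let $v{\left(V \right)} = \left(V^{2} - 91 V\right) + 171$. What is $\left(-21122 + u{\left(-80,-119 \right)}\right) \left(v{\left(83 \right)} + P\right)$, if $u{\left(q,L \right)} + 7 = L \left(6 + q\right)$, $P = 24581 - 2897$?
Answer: $-261136693$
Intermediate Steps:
$P = 21684$
$u{\left(q,L \right)} = -7 + L \left(6 + q\right)$
$v{\left(V \right)} = 171 + V^{2} - 91 V$
$\left(-21122 + u{\left(-80,-119 \right)}\right) \left(v{\left(83 \right)} + P\right) = \left(-21122 - -8799\right) \left(\left(171 + 83^{2} - 7553\right) + 21684\right) = \left(-21122 - -8799\right) \left(\left(171 + 6889 - 7553\right) + 21684\right) = \left(-21122 + 8799\right) \left(-493 + 21684\right) = \left(-12323\right) 21191 = -261136693$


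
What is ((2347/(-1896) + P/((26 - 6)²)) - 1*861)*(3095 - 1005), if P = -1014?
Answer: -4283479453/2370 ≈ -1.8074e+6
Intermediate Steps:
((2347/(-1896) + P/((26 - 6)²)) - 1*861)*(3095 - 1005) = ((2347/(-1896) - 1014/(26 - 6)²) - 1*861)*(3095 - 1005) = ((2347*(-1/1896) - 1014/(20²)) - 861)*2090 = ((-2347/1896 - 1014/400) - 861)*2090 = ((-2347/1896 - 1014*1/400) - 861)*2090 = ((-2347/1896 - 507/200) - 861)*2090 = (-89417/23700 - 861)*2090 = -20495117/23700*2090 = -4283479453/2370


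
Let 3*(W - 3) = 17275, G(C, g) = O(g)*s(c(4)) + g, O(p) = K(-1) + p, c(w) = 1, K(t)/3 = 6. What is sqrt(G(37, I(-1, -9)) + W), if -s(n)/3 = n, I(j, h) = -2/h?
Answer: sqrt(51362)/3 ≈ 75.544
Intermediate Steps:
K(t) = 18 (K(t) = 3*6 = 18)
s(n) = -3*n
O(p) = 18 + p
G(C, g) = -54 - 2*g (G(C, g) = (18 + g)*(-3*1) + g = (18 + g)*(-3) + g = (-54 - 3*g) + g = -54 - 2*g)
W = 17284/3 (W = 3 + (1/3)*17275 = 3 + 17275/3 = 17284/3 ≈ 5761.3)
sqrt(G(37, I(-1, -9)) + W) = sqrt((-54 - (-4)/(-9)) + 17284/3) = sqrt((-54 - (-4)*(-1)/9) + 17284/3) = sqrt((-54 - 2*2/9) + 17284/3) = sqrt((-54 - 4/9) + 17284/3) = sqrt(-490/9 + 17284/3) = sqrt(51362/9) = sqrt(51362)/3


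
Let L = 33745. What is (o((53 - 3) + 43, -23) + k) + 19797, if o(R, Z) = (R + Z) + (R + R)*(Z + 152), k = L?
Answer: 77606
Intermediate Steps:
k = 33745
o(R, Z) = R + Z + 2*R*(152 + Z) (o(R, Z) = (R + Z) + (2*R)*(152 + Z) = (R + Z) + 2*R*(152 + Z) = R + Z + 2*R*(152 + Z))
(o((53 - 3) + 43, -23) + k) + 19797 = ((-23 + 305*((53 - 3) + 43) + 2*((53 - 3) + 43)*(-23)) + 33745) + 19797 = ((-23 + 305*(50 + 43) + 2*(50 + 43)*(-23)) + 33745) + 19797 = ((-23 + 305*93 + 2*93*(-23)) + 33745) + 19797 = ((-23 + 28365 - 4278) + 33745) + 19797 = (24064 + 33745) + 19797 = 57809 + 19797 = 77606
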